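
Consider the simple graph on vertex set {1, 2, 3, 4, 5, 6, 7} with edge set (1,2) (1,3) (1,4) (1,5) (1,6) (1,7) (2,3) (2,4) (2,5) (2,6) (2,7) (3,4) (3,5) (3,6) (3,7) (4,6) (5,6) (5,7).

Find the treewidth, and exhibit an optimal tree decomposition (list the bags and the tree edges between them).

Treewidth 4.
One optimal decomposition is:
Bags: B1 = {1, 2, 3, 5, 6}  B2 = {1, 2, 3, 4, 6}  B3 = {1, 2, 3, 5, 7}
Tree: B1–B2, B1–B3

The largest bag has 5 vertices, giving width 4; this decomposition certifies tw(G) ≤ 4. On the other hand G contains the 5-clique {1, 2, 3, 4, 6}. A clique must lie in a single bag of any decomposition, so no decomposition can have width below 4. Therefore the treewidth is 4.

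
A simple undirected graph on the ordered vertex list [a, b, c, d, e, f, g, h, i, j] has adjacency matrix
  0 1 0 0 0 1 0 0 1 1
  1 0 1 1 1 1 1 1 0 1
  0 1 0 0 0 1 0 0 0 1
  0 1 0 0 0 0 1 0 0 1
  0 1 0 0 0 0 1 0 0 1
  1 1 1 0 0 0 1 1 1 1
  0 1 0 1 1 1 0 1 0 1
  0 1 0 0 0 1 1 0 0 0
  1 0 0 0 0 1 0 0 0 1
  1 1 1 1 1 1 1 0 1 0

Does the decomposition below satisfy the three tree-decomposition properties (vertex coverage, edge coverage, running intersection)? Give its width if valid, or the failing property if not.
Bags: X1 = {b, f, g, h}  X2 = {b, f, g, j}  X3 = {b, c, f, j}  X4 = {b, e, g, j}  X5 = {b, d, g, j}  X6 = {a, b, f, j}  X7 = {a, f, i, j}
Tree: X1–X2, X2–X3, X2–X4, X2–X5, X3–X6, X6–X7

Yes; width 3.

Vertex coverage: the bags together contain {a, b, c, d, e, f, g, h, i, j}, the full vertex set. Edge coverage: each edge of G has both endpoints in at least one bag. Running intersection: for every vertex, the bags containing it form a connected subtree. All three properties hold, so this is a valid tree decomposition of width max|bag| − 1 = 3, and hence tw(G) ≤ 3.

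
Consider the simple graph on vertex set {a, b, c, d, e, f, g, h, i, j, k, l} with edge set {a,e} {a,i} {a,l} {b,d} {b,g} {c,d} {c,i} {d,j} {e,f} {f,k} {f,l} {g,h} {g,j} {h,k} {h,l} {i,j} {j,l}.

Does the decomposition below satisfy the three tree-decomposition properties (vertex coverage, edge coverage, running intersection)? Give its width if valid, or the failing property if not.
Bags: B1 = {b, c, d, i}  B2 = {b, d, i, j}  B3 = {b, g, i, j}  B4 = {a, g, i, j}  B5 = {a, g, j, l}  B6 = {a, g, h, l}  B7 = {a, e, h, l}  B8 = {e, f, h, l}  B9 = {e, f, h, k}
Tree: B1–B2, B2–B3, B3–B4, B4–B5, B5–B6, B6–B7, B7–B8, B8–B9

Yes; width 3.

Checking the three conditions: (i) the bags cover all of {a, b, c, d, e, f, g, h, i, j, k, l}; (ii) for each edge, some bag contains both endpoints; (iii) the bags containing any fixed vertex form a subtree. All hold, so the decomposition is valid with width 4 − 1 = 3.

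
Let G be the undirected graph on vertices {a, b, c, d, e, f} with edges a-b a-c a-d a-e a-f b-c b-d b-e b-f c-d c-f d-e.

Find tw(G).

3

A width-3 tree decomposition is:
Bags: B1 = {a, b, d, e}  B2 = {a, b, c, d}  B3 = {a, b, c, f}
Tree: B1–B2, B2–B3
The largest bag has 4 vertices, giving width 3; this decomposition certifies tw(G) ≤ 3. Conversely, {a, b, d, e} is a clique of size 4, and the vertices of any clique must share a bag in every tree decomposition; so some bag has ≥ 4 vertices and tw(G) ≥ 3. Hence tw(G) = 3 exactly.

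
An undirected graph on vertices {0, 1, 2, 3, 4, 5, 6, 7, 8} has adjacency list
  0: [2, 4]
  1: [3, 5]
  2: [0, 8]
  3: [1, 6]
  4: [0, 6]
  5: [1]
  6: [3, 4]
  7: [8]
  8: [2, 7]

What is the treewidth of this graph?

A width-1 tree decomposition is:
Bags: B1 = {1, 5}  B2 = {1, 3}  B3 = {3, 6}  B4 = {4, 6}  B5 = {0, 4}  B6 = {0, 2}  B7 = {2, 8}  B8 = {7, 8}
Tree: B1–B2, B2–B3, B3–B4, B4–B5, B5–B6, B6–B7, B7–B8
Each bag holds 2 vertices, so the decomposition has width 1, which upper-bounds the treewidth. G has an edge, so its treewidth is at least 1. Therefore the treewidth is 1.

1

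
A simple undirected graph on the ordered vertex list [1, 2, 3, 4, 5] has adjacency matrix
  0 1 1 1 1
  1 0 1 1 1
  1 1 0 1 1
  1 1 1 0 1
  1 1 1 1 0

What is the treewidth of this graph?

4

A width-4 tree decomposition is:
Bags: B1 = {1, 2, 3, 4, 5}
Tree: (single bag)
With just one bag of size 5, the width is 5 − 1 = 4, so tw(G) ≤ 4. For the lower bound, the 5 vertices {1, 2, 3, 4, 5} are pairwise adjacent, and any tree decomposition puts a clique entirely inside one bag — forcing width ≥ 4. Hence tw(G) = 4 exactly.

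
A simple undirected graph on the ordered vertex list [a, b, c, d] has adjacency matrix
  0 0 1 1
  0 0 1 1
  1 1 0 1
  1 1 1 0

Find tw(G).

2

A width-2 tree decomposition is:
Bags: B1 = {b, c, d}  B2 = {a, c, d}
Tree: B1–B2
The largest bag has 3 vertices, giving width 2; this decomposition certifies tw(G) ≤ 2. For the lower bound, the 3 vertices {a, c, d} are pairwise adjacent, and any tree decomposition puts a clique entirely inside one bag — forcing width ≥ 2. Hence tw(G) = 2 exactly.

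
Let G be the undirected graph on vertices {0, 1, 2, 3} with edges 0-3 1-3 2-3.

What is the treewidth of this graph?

A width-1 tree decomposition is:
Bags: B1 = {0, 3}  B2 = {1, 3}  B3 = {2, 3}
Tree: B1–B2, B1–B3
Each bag holds 2 vertices, so the decomposition has width 1, which upper-bounds the treewidth. G has an edge, so its treewidth is at least 1. Therefore the treewidth is 1.

1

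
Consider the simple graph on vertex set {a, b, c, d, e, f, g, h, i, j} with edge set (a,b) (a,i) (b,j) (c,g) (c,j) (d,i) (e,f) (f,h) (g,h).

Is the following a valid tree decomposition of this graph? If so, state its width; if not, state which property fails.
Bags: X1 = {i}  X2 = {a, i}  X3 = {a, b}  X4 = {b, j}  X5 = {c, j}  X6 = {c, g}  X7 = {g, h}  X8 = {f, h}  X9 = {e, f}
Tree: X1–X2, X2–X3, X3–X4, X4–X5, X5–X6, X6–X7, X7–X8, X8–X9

A tree decomposition must satisfy three properties: every vertex lies in some bag; for every edge, both endpoints lie together in some bag; and for every vertex, the bags containing it form a connected subtree. Here vertex d appears in no bag, so the decomposition is invalid.

No — vertex d appears in no bag.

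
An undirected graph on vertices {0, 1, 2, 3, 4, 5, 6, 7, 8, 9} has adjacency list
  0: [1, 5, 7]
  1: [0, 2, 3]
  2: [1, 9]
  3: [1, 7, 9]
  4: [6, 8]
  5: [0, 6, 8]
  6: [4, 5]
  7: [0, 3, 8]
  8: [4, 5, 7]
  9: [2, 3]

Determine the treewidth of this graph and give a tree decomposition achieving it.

Treewidth 2.
Bags: B1 = {4, 5, 6}  B2 = {4, 5, 8}  B3 = {0, 5, 8}  B4 = {0, 7, 8}  B5 = {0, 1, 7}  B6 = {1, 3, 7}  B7 = {1, 2, 3}  B8 = {2, 3, 9}
Tree: B1–B2, B2–B3, B3–B4, B4–B5, B5–B6, B6–B7, B7–B8

Every bag has size at most 3, so the width is 3 − 1 = 2 and tw(G) ≤ 2. Since 6–4–8–5–6 is a cycle in G, G is not acyclic. Forests are exactly the graphs of treewidth ≤ 1, so tw(G) ≥ 2. Hence tw(G) = 2 exactly.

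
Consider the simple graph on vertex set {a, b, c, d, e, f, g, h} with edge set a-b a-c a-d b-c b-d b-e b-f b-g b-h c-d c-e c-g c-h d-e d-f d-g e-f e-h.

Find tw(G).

A width-3 tree decomposition is:
Bags: B1 = {b, c, d, e}  B2 = {b, d, e, f}  B3 = {b, c, d, g}  B4 = {a, b, c, d}  B5 = {b, c, e, h}
Tree: B1–B2, B1–B3, B1–B4, B1–B5
Every bag has size at most 4, so the width is 4 − 1 = 3 and tw(G) ≤ 3. For the lower bound, the 4 vertices {b, c, d, g} are pairwise adjacent, and any tree decomposition puts a clique entirely inside one bag — forcing width ≥ 3. Hence tw(G) = 3 exactly.

3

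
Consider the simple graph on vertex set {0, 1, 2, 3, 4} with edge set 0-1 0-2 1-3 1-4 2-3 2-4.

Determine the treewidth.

A width-2 tree decomposition is:
Bags: B1 = {1, 2, 4}  B2 = {1, 2, 3}  B3 = {0, 1, 2}
Tree: B1–B2, B2–B3
Each bag holds 3 vertices, so the decomposition has width 2, which upper-bounds the treewidth. For the lower bound, G contains the cycle 2–4–1–3–2, so G is not a forest; only forests have treewidth ≤ 1, hence tw(G) ≥ 2. Therefore the treewidth is 2.

2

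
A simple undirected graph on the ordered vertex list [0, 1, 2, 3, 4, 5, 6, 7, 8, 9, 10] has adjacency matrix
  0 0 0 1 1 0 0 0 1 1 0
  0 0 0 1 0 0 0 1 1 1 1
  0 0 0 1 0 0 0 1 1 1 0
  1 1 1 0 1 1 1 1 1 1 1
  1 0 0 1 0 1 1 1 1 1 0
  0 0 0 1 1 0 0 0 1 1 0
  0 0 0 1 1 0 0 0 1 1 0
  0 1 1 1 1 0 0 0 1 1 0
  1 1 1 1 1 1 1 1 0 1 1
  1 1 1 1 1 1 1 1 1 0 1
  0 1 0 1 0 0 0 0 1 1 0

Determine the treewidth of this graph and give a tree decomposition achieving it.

Treewidth 4.
One optimal decomposition is:
Bags: B1 = {1, 3, 7, 8, 9}  B2 = {3, 4, 7, 8, 9}  B3 = {0, 3, 4, 8, 9}  B4 = {3, 4, 5, 8, 9}  B5 = {1, 3, 8, 9, 10}  B6 = {2, 3, 7, 8, 9}  B7 = {3, 4, 6, 8, 9}
Tree: B1–B2, B2–B3, B3–B4, B1–B5, B1–B6, B4–B7

Every bag has size at most 5, so the width is 5 − 1 = 4 and tw(G) ≤ 4. For the lower bound, the 5 vertices {1, 3, 8, 9, 10} are pairwise adjacent, and any tree decomposition puts a clique entirely inside one bag — forcing width ≥ 4. Hence tw(G) = 4 exactly.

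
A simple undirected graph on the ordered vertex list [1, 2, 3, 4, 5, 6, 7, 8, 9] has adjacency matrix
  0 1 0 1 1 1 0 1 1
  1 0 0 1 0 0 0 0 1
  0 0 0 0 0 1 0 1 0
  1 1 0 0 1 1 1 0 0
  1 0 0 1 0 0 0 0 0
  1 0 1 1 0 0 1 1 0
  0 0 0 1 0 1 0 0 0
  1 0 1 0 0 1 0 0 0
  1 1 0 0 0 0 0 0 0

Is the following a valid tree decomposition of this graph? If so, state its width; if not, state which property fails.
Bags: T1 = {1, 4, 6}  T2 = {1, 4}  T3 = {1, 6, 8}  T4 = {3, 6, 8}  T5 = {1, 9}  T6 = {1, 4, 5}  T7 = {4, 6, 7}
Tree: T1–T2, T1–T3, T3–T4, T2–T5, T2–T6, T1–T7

No — vertex 2 appears in no bag.

A tree decomposition must satisfy three properties: every vertex lies in some bag; for every edge, both endpoints lie together in some bag; and for every vertex, the bags containing it form a connected subtree. Here vertex 2 appears in no bag, so the decomposition is invalid.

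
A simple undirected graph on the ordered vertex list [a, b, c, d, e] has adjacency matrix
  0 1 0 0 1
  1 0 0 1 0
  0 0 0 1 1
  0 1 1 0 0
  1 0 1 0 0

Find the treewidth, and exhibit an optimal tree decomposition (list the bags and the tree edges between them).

Each bag holds 3 vertices, so the decomposition has width 2, which upper-bounds the treewidth. The edges a–e–c–d–b–a form a cycle, so G is not a tree and its treewidth is at least 2. The upper and lower bounds meet at 2, so that is the treewidth.

Treewidth 2.
Bags: B1 = {a, c, e}  B2 = {a, c, d}  B3 = {a, b, d}
Tree: B1–B2, B2–B3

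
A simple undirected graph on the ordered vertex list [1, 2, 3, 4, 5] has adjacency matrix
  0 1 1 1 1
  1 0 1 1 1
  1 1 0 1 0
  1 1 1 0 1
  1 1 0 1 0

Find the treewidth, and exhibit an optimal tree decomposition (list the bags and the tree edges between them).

Every bag has size at most 4, so the width is 4 − 1 = 3 and tw(G) ≤ 3. On the other hand G contains the 4-clique {1, 2, 3, 4}. A clique must lie in a single bag of any decomposition, so no decomposition can have width below 3. The upper and lower bounds meet at 3, so that is the treewidth.

Treewidth 3.
One optimal decomposition is:
Bags: B1 = {1, 2, 3, 4}  B2 = {1, 2, 4, 5}
Tree: B1–B2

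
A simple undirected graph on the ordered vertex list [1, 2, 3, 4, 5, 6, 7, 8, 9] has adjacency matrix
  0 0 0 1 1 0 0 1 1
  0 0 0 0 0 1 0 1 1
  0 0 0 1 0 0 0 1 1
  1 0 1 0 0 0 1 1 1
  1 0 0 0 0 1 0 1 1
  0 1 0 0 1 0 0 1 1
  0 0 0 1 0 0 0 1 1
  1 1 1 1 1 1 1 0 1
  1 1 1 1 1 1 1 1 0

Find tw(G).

3

A width-3 tree decomposition is:
Bags: B1 = {4, 7, 8, 9}  B2 = {1, 4, 8, 9}  B3 = {3, 4, 8, 9}  B4 = {1, 5, 8, 9}  B5 = {5, 6, 8, 9}  B6 = {2, 6, 8, 9}
Tree: B1–B2, B2–B3, B2–B4, B4–B5, B5–B6
Every bag has size at most 4, so the width is 4 − 1 = 3 and tw(G) ≤ 3. Conversely, {2, 6, 8, 9} is a clique of size 4, and the vertices of any clique must share a bag in every tree decomposition; so some bag has ≥ 4 vertices and tw(G) ≥ 3. Combining the bounds, tw(G) = 3.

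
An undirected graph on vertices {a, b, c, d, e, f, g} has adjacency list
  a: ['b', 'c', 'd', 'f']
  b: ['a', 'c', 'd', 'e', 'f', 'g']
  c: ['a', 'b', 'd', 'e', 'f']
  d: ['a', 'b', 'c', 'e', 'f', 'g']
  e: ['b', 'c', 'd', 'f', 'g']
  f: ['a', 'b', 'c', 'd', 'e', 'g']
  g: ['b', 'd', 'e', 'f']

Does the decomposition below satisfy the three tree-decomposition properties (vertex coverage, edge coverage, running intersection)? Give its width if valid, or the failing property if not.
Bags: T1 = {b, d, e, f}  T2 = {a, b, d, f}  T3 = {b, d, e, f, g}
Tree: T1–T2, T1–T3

A tree decomposition must satisfy three properties: every vertex lies in some bag; for every edge, both endpoints lie together in some bag; and for every vertex, the bags containing it form a connected subtree. Here vertex c appears in no bag, so the decomposition is invalid.

No — vertex c appears in no bag.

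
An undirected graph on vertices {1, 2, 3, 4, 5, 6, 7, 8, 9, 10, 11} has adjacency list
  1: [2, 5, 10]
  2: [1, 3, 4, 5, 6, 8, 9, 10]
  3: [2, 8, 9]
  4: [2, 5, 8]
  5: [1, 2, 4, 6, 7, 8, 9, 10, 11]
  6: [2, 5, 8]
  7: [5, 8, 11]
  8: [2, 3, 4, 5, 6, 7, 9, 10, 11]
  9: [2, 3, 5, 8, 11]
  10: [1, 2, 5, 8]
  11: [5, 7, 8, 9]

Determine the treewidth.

A width-3 tree decomposition is:
Bags: B1 = {5, 8, 9, 11}  B2 = {2, 5, 8, 9}  B3 = {5, 7, 8, 11}  B4 = {2, 5, 8, 10}  B5 = {2, 4, 5, 8}  B6 = {2, 5, 6, 8}  B7 = {2, 3, 8, 9}  B8 = {1, 2, 5, 10}
Tree: B1–B2, B1–B3, B2–B4, B2–B5, B5–B6, B2–B7, B4–B8
The largest bag has 4 vertices, giving width 3; this decomposition certifies tw(G) ≤ 3. On the other hand G contains the 4-clique {2, 3, 8, 9}. A clique must lie in a single bag of any decomposition, so no decomposition can have width below 3. The upper and lower bounds meet at 3, so that is the treewidth.

3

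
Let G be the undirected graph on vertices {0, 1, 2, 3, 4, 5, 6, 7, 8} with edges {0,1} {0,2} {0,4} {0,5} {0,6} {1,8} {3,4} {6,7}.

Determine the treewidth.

A width-1 tree decomposition is:
Bags: B1 = {0, 5}  B2 = {0, 4}  B3 = {0, 2}  B4 = {0, 6}  B5 = {6, 7}  B6 = {0, 1}  B7 = {1, 8}  B8 = {3, 4}
Tree: B1–B2, B1–B3, B1–B4, B4–B5, B4–B6, B6–B7, B2–B8
Every bag has size at most 2, so the width is 2 − 1 = 1 and tw(G) ≤ 1. G has an edge, so its treewidth is at least 1. The upper and lower bounds meet at 1, so that is the treewidth.

1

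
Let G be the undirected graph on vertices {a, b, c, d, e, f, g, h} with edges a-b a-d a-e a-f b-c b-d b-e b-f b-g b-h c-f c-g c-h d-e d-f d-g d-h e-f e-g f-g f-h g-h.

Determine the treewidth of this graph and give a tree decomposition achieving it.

Treewidth 4.
One optimal decomposition is:
Bags: B1 = {b, d, f, g, h}  B2 = {b, d, e, f, g}  B3 = {a, b, d, e, f}  B4 = {b, c, f, g, h}
Tree: B1–B2, B2–B3, B1–B4

Every bag has size at most 5, so the width is 5 − 1 = 4 and tw(G) ≤ 4. For the lower bound, the 5 vertices {b, d, e, f, g} are pairwise adjacent, and any tree decomposition puts a clique entirely inside one bag — forcing width ≥ 4. Hence tw(G) = 4 exactly.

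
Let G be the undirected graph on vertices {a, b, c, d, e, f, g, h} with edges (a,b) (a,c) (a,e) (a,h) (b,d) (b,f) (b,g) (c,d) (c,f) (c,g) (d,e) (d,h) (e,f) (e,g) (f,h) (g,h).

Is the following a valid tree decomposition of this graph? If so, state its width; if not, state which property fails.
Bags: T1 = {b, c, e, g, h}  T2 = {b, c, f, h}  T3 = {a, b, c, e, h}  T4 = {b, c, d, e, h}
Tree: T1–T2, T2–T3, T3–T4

No — edge (e,f) lies in no bag.

A tree decomposition must satisfy three properties: every vertex lies in some bag; for every edge, both endpoints lie together in some bag; and for every vertex, the bags containing it form a connected subtree. Here edge (e,f) lies in no bag, so the decomposition is invalid.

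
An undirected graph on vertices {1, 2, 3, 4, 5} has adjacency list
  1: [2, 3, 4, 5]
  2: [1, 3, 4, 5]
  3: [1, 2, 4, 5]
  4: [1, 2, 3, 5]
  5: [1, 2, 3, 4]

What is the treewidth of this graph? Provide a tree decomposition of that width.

A single bag containing all 5 vertices is trivially a valid decomposition of width 4. For the lower bound, the 5 vertices {1, 2, 3, 4, 5} are pairwise adjacent, and any tree decomposition puts a clique entirely inside one bag — forcing width ≥ 4. Combining the bounds, tw(G) = 4.

Treewidth 4.
Bags: B1 = {1, 2, 3, 4, 5}
Tree: (single bag)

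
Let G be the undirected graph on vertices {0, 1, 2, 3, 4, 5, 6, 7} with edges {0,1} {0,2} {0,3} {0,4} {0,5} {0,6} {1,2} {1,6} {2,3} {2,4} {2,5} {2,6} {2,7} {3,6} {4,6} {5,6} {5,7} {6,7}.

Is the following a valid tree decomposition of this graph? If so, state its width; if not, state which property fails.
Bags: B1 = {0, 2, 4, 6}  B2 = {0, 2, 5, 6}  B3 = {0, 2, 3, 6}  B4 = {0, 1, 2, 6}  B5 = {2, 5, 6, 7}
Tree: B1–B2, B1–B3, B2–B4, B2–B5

Checking the three conditions: (i) the bags cover all of {0, 1, 2, 3, 4, 5, 6, 7}; (ii) for each edge, some bag contains both endpoints; (iii) the bags containing any fixed vertex form a subtree. All hold, so the decomposition is valid with width 4 − 1 = 3.

Yes; width 3.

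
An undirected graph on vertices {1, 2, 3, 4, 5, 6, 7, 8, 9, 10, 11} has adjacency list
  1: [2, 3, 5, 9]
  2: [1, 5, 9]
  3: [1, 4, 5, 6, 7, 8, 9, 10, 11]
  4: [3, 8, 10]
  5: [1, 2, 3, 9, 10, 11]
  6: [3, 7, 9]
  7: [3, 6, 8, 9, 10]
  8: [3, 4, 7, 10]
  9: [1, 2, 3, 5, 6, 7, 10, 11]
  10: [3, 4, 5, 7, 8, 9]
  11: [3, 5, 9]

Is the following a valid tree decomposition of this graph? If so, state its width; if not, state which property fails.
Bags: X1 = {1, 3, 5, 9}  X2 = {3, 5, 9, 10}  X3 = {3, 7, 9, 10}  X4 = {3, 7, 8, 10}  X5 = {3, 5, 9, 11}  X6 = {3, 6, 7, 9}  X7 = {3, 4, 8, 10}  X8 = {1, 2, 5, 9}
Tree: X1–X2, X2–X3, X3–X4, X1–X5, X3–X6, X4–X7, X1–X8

Yes; width 3.

Checking the three conditions: (i) the bags cover all of {1, 2, 3, 4, 5, 6, 7, 8, 9, 10, 11}; (ii) for each edge, some bag contains both endpoints; (iii) the bags containing any fixed vertex form a subtree. All hold, so the decomposition is valid with width 4 − 1 = 3.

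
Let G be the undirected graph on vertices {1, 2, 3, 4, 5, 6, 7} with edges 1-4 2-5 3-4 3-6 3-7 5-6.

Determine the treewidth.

A width-1 tree decomposition is:
Bags: B1 = {5, 6}  B2 = {3, 6}  B3 = {3, 7}  B4 = {3, 4}  B5 = {1, 4}  B6 = {2, 5}
Tree: B1–B2, B2–B3, B2–B4, B4–B5, B1–B6
Every bag has size at most 2, so the width is 2 − 1 = 1 and tw(G) ≤ 1. G has an edge, so its treewidth is at least 1. The upper and lower bounds meet at 1, so that is the treewidth.

1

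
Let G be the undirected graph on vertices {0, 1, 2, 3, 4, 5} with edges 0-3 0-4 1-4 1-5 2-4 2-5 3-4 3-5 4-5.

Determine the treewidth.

A width-2 tree decomposition is:
Bags: B1 = {3, 4, 5}  B2 = {0, 3, 4}  B3 = {2, 4, 5}  B4 = {1, 4, 5}
Tree: B1–B2, B1–B3, B1–B4
The largest bag has 3 vertices, giving width 2; this decomposition certifies tw(G) ≤ 2. For the lower bound, the 3 vertices {0, 3, 4} are pairwise adjacent, and any tree decomposition puts a clique entirely inside one bag — forcing width ≥ 2. Therefore the treewidth is 2.

2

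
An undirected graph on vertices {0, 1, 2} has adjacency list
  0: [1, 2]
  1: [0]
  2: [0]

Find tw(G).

1

A width-1 tree decomposition is:
Bags: B1 = {0, 2}  B2 = {0, 1}
Tree: B1–B2
The largest bag has 2 vertices, giving width 1; this decomposition certifies tw(G) ≤ 1. Any graph with an edge has treewidth ≥ 1, and G has the edge 2–0. Combining the bounds, tw(G) = 1.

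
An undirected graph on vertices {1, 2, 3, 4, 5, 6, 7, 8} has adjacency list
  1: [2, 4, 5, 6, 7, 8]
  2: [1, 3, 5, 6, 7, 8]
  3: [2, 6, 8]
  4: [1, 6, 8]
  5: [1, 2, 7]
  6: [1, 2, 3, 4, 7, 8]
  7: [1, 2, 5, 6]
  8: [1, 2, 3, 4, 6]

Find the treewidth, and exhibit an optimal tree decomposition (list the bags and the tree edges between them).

Treewidth 3.
One such decomposition:
Bags: B1 = {1, 2, 6, 7}  B2 = {1, 2, 5, 7}  B3 = {1, 2, 6, 8}  B4 = {1, 4, 6, 8}  B5 = {2, 3, 6, 8}
Tree: B1–B2, B1–B3, B3–B4, B3–B5

Every bag has size at most 4, so the width is 4 − 1 = 3 and tw(G) ≤ 3. On the other hand G contains the 4-clique {1, 2, 5, 7}. A clique must lie in a single bag of any decomposition, so no decomposition can have width below 3. The upper and lower bounds meet at 3, so that is the treewidth.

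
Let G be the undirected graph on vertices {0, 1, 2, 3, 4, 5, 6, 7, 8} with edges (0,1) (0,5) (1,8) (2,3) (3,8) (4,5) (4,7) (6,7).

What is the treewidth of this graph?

1

A width-1 tree decomposition is:
Bags: B1 = {6, 7}  B2 = {4, 7}  B3 = {4, 5}  B4 = {0, 5}  B5 = {0, 1}  B6 = {1, 8}  B7 = {3, 8}  B8 = {2, 3}
Tree: B1–B2, B2–B3, B3–B4, B4–B5, B5–B6, B6–B7, B7–B8
Every bag has size at most 2, so the width is 2 − 1 = 1 and tw(G) ≤ 1. Since G has at least one edge (e.g. 6–7), it is not an edgeless graph, so tw(G) ≥ 1. Therefore the treewidth is 1.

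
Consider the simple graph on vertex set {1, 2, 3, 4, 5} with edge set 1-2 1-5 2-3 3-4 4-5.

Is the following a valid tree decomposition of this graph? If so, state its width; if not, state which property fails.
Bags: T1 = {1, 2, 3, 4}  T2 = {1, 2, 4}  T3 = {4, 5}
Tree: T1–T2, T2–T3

A tree decomposition must satisfy three properties: every vertex lies in some bag; for every edge, both endpoints lie together in some bag; and for every vertex, the bags containing it form a connected subtree. Here edge (1,5) lies in no bag, so the decomposition is invalid.

No — edge (1,5) lies in no bag.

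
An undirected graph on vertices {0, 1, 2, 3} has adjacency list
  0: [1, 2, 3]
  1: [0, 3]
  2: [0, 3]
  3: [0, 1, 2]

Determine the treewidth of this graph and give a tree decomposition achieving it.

The largest bag has 3 vertices, giving width 2; this decomposition certifies tw(G) ≤ 2. For the lower bound, the 3 vertices {0, 1, 3} are pairwise adjacent, and any tree decomposition puts a clique entirely inside one bag — forcing width ≥ 2. Combining the bounds, tw(G) = 2.

Treewidth 2.
One such decomposition:
Bags: B1 = {0, 1, 3}  B2 = {0, 2, 3}
Tree: B1–B2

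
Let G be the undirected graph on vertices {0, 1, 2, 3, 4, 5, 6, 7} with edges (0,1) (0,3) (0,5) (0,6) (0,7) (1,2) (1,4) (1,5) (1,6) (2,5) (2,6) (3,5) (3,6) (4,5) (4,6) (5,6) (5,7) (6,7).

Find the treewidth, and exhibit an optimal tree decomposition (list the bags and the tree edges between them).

Treewidth 3.
Bags: B1 = {1, 4, 5, 6}  B2 = {0, 1, 5, 6}  B3 = {0, 5, 6, 7}  B4 = {0, 3, 5, 6}  B5 = {1, 2, 5, 6}
Tree: B1–B2, B2–B3, B3–B4, B1–B5

The largest bag has 4 vertices, giving width 3; this decomposition certifies tw(G) ≤ 3. Conversely, {0, 1, 5, 6} is a clique of size 4, and the vertices of any clique must share a bag in every tree decomposition; so some bag has ≥ 4 vertices and tw(G) ≥ 3. The upper and lower bounds meet at 3, so that is the treewidth.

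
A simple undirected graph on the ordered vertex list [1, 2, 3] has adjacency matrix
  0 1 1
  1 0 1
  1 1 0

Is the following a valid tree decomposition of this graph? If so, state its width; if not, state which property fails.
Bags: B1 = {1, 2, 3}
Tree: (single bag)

Yes; width 2.

Vertex coverage: the bags together contain {1, 2, 3}, the full vertex set. Edge coverage: each edge of G has both endpoints in at least one bag. Running intersection: for every vertex, the bags containing it form a connected subtree. All three properties hold, so this is a valid tree decomposition of width max|bag| − 1 = 2, and hence tw(G) ≤ 2.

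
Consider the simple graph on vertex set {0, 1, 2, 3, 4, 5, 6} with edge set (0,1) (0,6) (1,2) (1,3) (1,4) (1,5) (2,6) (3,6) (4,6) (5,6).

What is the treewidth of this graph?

2

A width-2 tree decomposition is:
Bags: B1 = {1, 2, 6}  B2 = {1, 3, 6}  B3 = {1, 4, 6}  B4 = {0, 1, 6}  B5 = {1, 5, 6}
Tree: B1–B2, B2–B3, B3–B4, B4–B5
The largest bag has 3 vertices, giving width 2; this decomposition certifies tw(G) ≤ 2. Since 1–2–6–3–1 is a cycle in G, G is not acyclic. Forests are exactly the graphs of treewidth ≤ 1, so tw(G) ≥ 2. The upper and lower bounds meet at 2, so that is the treewidth.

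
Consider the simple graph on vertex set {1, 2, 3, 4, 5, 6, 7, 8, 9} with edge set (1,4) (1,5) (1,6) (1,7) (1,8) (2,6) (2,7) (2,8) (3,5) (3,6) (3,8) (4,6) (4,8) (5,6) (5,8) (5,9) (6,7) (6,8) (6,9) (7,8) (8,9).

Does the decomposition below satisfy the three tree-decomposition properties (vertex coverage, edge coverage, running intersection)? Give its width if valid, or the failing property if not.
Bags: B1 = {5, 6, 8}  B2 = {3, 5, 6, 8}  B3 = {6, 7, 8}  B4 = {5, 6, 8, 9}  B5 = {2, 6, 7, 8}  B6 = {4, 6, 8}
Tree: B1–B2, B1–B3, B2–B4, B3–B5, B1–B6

No — vertex 1 appears in no bag.

A tree decomposition must satisfy three properties: every vertex lies in some bag; for every edge, both endpoints lie together in some bag; and for every vertex, the bags containing it form a connected subtree. Here vertex 1 appears in no bag, so the decomposition is invalid.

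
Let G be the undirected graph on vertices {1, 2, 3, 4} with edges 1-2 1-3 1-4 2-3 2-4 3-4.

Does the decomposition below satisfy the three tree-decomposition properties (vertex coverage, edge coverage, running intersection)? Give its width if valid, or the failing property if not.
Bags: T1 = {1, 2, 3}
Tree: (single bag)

No — vertex 4 appears in no bag.

A tree decomposition must satisfy three properties: every vertex lies in some bag; for every edge, both endpoints lie together in some bag; and for every vertex, the bags containing it form a connected subtree. Here vertex 4 appears in no bag, so the decomposition is invalid.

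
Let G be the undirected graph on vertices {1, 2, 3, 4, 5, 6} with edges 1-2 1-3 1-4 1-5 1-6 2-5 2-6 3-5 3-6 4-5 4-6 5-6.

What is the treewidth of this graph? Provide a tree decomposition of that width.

Each bag holds 4 vertices, so the decomposition has width 3, which upper-bounds the treewidth. For the lower bound, the 4 vertices {1, 2, 5, 6} are pairwise adjacent, and any tree decomposition puts a clique entirely inside one bag — forcing width ≥ 3. Therefore the treewidth is 3.

Treewidth 3.
One optimal decomposition is:
Bags: B1 = {1, 4, 5, 6}  B2 = {1, 2, 5, 6}  B3 = {1, 3, 5, 6}
Tree: B1–B2, B2–B3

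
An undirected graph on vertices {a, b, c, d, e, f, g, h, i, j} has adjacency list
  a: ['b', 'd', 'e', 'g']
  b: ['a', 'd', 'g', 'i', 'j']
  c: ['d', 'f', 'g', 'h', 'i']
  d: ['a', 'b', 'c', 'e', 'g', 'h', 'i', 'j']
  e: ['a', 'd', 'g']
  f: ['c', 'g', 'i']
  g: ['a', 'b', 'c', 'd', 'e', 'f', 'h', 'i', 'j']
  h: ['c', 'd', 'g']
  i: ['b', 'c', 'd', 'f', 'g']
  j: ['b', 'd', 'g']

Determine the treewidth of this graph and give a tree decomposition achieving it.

Treewidth 3.
One such decomposition:
Bags: B1 = {a, b, d, g}  B2 = {b, d, g, i}  B3 = {c, d, g, i}  B4 = {c, d, g, h}  B5 = {c, f, g, i}  B6 = {a, d, e, g}  B7 = {b, d, g, j}
Tree: B1–B2, B2–B3, B3–B4, B3–B5, B1–B6, B2–B7

Every bag has size at most 4, so the width is 4 − 1 = 3 and tw(G) ≤ 3. For the lower bound, the 4 vertices {a, d, e, g} are pairwise adjacent, and any tree decomposition puts a clique entirely inside one bag — forcing width ≥ 3. Therefore the treewidth is 3.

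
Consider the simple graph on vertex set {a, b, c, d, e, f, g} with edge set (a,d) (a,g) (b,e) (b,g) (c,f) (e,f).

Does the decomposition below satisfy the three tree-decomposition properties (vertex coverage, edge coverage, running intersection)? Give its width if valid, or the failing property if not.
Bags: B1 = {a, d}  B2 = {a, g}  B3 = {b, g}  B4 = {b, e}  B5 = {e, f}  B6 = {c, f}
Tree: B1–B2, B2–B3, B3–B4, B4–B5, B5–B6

Every vertex of G appears in some bag (union = {a, b, c, d, e, f, g}); every edge is covered by a bag; and for each vertex v the set of bags containing v is connected in the bag tree. The decomposition is therefore valid. The largest bag has 2 vertices, so the width is 1.

Yes; width 1.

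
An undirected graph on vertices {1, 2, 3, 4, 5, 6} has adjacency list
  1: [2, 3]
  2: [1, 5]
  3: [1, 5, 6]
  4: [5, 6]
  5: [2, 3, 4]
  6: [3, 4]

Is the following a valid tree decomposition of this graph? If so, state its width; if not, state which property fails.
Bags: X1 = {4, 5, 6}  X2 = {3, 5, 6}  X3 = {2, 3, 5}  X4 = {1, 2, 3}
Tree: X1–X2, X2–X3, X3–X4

Yes; width 2.

Vertex coverage: the bags together contain {1, 2, 3, 4, 5, 6}, the full vertex set. Edge coverage: each edge of G has both endpoints in at least one bag. Running intersection: for every vertex, the bags containing it form a connected subtree. All three properties hold, so this is a valid tree decomposition of width max|bag| − 1 = 2, and hence tw(G) ≤ 2.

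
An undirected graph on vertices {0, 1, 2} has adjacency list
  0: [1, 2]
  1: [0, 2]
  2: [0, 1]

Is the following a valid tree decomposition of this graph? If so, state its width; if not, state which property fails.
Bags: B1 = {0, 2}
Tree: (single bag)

No — vertex 1 appears in no bag.

A tree decomposition must satisfy three properties: every vertex lies in some bag; for every edge, both endpoints lie together in some bag; and for every vertex, the bags containing it form a connected subtree. Here vertex 1 appears in no bag, so the decomposition is invalid.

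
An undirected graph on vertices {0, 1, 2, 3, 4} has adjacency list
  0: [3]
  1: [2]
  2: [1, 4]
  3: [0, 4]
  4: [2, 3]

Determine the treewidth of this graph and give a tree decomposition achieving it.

The largest bag has 2 vertices, giving width 1; this decomposition certifies tw(G) ≤ 1. Since G has at least one edge (e.g. 0–3), it is not an edgeless graph, so tw(G) ≥ 1. Therefore the treewidth is 1.

Treewidth 1.
One such decomposition:
Bags: B1 = {0, 3}  B2 = {3, 4}  B3 = {2, 4}  B4 = {1, 2}
Tree: B1–B2, B2–B3, B3–B4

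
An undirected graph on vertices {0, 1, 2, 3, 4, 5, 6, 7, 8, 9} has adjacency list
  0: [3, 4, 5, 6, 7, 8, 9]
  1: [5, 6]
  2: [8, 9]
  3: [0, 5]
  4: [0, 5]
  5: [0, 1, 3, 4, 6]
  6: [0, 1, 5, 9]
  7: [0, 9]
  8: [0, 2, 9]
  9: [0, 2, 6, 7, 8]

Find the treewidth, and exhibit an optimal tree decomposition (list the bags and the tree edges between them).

Treewidth 2.
One optimal decomposition is:
Bags: B1 = {0, 8, 9}  B2 = {0, 7, 9}  B3 = {0, 6, 9}  B4 = {0, 5, 6}  B5 = {2, 8, 9}  B6 = {1, 5, 6}  B7 = {0, 3, 5}  B8 = {0, 4, 5}
Tree: B1–B2, B1–B3, B3–B4, B1–B5, B4–B6, B4–B7, B7–B8

Each bag holds 3 vertices, so the decomposition has width 2, which upper-bounds the treewidth. Conversely, {0, 8, 9} is a clique of size 3, and the vertices of any clique must share a bag in every tree decomposition; so some bag has ≥ 3 vertices and tw(G) ≥ 2. The upper and lower bounds meet at 2, so that is the treewidth.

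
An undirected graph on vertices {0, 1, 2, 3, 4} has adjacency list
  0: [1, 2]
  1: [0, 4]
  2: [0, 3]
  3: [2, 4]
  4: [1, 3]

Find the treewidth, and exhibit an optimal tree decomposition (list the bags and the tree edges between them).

Each bag holds 3 vertices, so the decomposition has width 2, which upper-bounds the treewidth. Since 4–3–2–0–1–4 is a cycle in G, G is not acyclic. Forests are exactly the graphs of treewidth ≤ 1, so tw(G) ≥ 2. Combining the bounds, tw(G) = 2.

Treewidth 2.
Bags: B1 = {2, 3, 4}  B2 = {0, 2, 4}  B3 = {0, 1, 4}
Tree: B1–B2, B2–B3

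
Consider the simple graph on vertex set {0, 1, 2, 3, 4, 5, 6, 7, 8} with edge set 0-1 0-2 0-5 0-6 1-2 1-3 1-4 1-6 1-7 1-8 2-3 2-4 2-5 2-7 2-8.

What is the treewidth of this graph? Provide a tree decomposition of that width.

Treewidth 2.
One optimal decomposition is:
Bags: B1 = {1, 2, 3}  B2 = {0, 1, 2}  B3 = {1, 2, 4}  B4 = {0, 1, 6}  B5 = {0, 2, 5}  B6 = {1, 2, 8}  B7 = {1, 2, 7}
Tree: B1–B2, B2–B3, B2–B4, B2–B5, B1–B6, B2–B7

Each bag holds 3 vertices, so the decomposition has width 2, which upper-bounds the treewidth. On the other hand G contains the 3-clique {0, 1, 2}. A clique must lie in a single bag of any decomposition, so no decomposition can have width below 2. Hence tw(G) = 2 exactly.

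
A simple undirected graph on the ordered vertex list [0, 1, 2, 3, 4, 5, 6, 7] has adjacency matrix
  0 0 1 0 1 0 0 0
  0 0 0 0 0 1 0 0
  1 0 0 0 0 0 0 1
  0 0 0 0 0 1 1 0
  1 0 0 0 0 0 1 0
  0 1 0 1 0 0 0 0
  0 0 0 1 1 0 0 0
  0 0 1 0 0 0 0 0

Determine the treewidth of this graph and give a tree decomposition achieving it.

Treewidth 1.
Bags: B1 = {1, 5}  B2 = {3, 5}  B3 = {3, 6}  B4 = {4, 6}  B5 = {0, 4}  B6 = {0, 2}  B7 = {2, 7}
Tree: B1–B2, B2–B3, B3–B4, B4–B5, B5–B6, B6–B7

The largest bag has 2 vertices, giving width 1; this decomposition certifies tw(G) ≤ 1. Any graph with an edge has treewidth ≥ 1, and G has the edge 1–5. Combining the bounds, tw(G) = 1.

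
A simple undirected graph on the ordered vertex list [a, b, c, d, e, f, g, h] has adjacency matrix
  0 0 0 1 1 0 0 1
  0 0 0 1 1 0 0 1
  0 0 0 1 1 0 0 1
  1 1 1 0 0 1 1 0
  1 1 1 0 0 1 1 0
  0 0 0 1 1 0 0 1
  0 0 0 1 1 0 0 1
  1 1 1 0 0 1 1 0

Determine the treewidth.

A width-3 tree decomposition is:
Bags: B1 = {c, d, e, h}  B2 = {d, e, f, h}  B3 = {b, d, e, h}  B4 = {a, d, e, h}  B5 = {d, e, g, h}
Tree: B1–B2, B2–B3, B3–B4, B4–B5
Every bag has size at most 4, so the width is 4 − 1 = 3 and tw(G) ≤ 3. For the lower bound: the 4 vertex sets {c,h}, {d,f}, {e}, {b} are disjoint, each induces a connected subgraph, and every pair is joined by at least one edge of G. Contracting each set to a single vertex therefore yields K_{4} as a minor, and since treewidth is minor-monotone, tw(G) ≥ tw(K_{4}) = 3. Therefore the treewidth is 3.

3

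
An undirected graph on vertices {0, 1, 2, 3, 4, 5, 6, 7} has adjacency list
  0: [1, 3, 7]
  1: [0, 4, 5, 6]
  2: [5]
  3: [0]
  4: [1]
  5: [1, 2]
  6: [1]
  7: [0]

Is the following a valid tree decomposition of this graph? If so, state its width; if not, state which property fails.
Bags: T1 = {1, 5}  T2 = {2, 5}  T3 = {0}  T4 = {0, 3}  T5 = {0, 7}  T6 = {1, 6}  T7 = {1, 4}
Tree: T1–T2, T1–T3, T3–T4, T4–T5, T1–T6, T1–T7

No — edge (1,0) lies in no bag.

A tree decomposition must satisfy three properties: every vertex lies in some bag; for every edge, both endpoints lie together in some bag; and for every vertex, the bags containing it form a connected subtree. Here edge (1,0) lies in no bag, so the decomposition is invalid.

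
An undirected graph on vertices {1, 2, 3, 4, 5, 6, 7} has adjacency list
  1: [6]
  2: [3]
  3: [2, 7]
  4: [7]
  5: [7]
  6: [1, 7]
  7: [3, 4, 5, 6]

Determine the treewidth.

1

A width-1 tree decomposition is:
Bags: B1 = {1, 6}  B2 = {6, 7}  B3 = {4, 7}  B4 = {3, 7}  B5 = {5, 7}  B6 = {2, 3}
Tree: B1–B2, B2–B3, B2–B4, B4–B5, B4–B6
Each bag holds 2 vertices, so the decomposition has width 1, which upper-bounds the treewidth. Since G has at least one edge (e.g. 1–6), it is not an edgeless graph, so tw(G) ≥ 1. Therefore the treewidth is 1.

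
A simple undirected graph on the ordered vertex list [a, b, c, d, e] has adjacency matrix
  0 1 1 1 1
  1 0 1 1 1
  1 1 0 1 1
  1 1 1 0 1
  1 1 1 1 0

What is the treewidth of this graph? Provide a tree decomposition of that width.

With just one bag of size 5, the width is 5 − 1 = 4, so tw(G) ≤ 4. On the other hand G contains the 5-clique {a, b, c, d, e}. A clique must lie in a single bag of any decomposition, so no decomposition can have width below 4. Hence tw(G) = 4 exactly.

Treewidth 4.
One optimal decomposition is:
Bags: B1 = {a, b, c, d, e}
Tree: (single bag)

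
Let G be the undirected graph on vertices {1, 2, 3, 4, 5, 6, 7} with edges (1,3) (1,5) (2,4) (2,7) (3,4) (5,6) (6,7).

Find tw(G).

2

A width-2 tree decomposition is:
Bags: B1 = {1, 5, 6}  B2 = {1, 3, 6}  B3 = {3, 4, 6}  B4 = {2, 4, 6}  B5 = {2, 6, 7}
Tree: B1–B2, B2–B3, B3–B4, B4–B5
The largest bag has 3 vertices, giving width 2; this decomposition certifies tw(G) ≤ 2. Since 6–5–1–3–4–2–7–6 is a cycle in G, G is not acyclic. Forests are exactly the graphs of treewidth ≤ 1, so tw(G) ≥ 2. The upper and lower bounds meet at 2, so that is the treewidth.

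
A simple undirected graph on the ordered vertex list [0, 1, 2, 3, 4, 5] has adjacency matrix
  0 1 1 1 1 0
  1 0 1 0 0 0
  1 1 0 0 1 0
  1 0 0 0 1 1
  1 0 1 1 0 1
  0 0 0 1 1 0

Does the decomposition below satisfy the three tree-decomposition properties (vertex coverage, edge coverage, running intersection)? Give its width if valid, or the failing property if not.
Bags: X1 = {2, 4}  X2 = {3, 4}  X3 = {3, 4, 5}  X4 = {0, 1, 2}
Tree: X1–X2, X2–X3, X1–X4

A tree decomposition must satisfy three properties: every vertex lies in some bag; for every edge, both endpoints lie together in some bag; and for every vertex, the bags containing it form a connected subtree. Here edge (0,4) lies in no bag, so the decomposition is invalid.

No — edge (0,4) lies in no bag.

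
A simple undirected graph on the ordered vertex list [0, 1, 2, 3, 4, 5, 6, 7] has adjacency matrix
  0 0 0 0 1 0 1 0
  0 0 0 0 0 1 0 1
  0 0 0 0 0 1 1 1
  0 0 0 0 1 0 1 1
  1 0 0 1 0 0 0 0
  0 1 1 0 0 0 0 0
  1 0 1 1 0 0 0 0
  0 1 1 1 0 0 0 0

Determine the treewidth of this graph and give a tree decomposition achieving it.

Treewidth 2.
One such decomposition:
Bags: B1 = {0, 3, 4}  B2 = {0, 3, 6}  B3 = {3, 6, 7}  B4 = {2, 6, 7}  B5 = {1, 2, 7}  B6 = {1, 2, 5}
Tree: B1–B2, B2–B3, B3–B4, B4–B5, B5–B6

Every bag has size at most 3, so the width is 3 − 1 = 2 and tw(G) ≤ 2. For the lower bound, G contains the cycle 4–0–6–3–4, so G is not a forest; only forests have treewidth ≤ 1, hence tw(G) ≥ 2. Hence tw(G) = 2 exactly.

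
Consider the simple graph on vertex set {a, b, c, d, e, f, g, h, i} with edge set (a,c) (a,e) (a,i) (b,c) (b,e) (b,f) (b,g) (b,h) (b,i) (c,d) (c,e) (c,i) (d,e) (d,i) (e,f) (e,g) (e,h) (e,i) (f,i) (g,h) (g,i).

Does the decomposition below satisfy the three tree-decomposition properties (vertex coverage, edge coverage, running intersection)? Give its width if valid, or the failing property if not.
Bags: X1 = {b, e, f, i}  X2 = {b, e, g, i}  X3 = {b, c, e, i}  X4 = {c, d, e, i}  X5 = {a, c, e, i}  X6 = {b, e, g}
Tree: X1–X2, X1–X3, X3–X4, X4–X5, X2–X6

A tree decomposition must satisfy three properties: every vertex lies in some bag; for every edge, both endpoints lie together in some bag; and for every vertex, the bags containing it form a connected subtree. Here vertex h appears in no bag, so the decomposition is invalid.

No — vertex h appears in no bag.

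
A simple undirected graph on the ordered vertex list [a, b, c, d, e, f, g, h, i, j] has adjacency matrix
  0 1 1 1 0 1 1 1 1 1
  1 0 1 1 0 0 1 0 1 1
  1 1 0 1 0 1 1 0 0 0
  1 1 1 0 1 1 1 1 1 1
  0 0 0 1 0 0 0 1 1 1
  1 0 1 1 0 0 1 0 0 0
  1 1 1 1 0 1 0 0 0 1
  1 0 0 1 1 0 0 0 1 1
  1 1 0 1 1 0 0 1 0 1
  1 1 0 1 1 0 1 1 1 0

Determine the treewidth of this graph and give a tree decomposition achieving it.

Each bag holds 5 vertices, so the decomposition has width 4, which upper-bounds the treewidth. On the other hand G contains the 5-clique {d, e, h, i, j}. A clique must lie in a single bag of any decomposition, so no decomposition can have width below 4. Hence tw(G) = 4 exactly.

Treewidth 4.
Bags: B1 = {a, d, h, i, j}  B2 = {a, b, d, i, j}  B3 = {a, b, d, g, j}  B4 = {a, b, c, d, g}  B5 = {d, e, h, i, j}  B6 = {a, c, d, f, g}
Tree: B1–B2, B2–B3, B3–B4, B1–B5, B4–B6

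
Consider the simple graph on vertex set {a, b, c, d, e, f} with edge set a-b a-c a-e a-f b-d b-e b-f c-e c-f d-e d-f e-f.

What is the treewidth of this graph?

A width-3 tree decomposition is:
Bags: B1 = {a, c, e, f}  B2 = {a, b, e, f}  B3 = {b, d, e, f}
Tree: B1–B2, B2–B3
Every bag has size at most 4, so the width is 4 − 1 = 3 and tw(G) ≤ 3. Conversely, {b, d, e, f} is a clique of size 4, and the vertices of any clique must share a bag in every tree decomposition; so some bag has ≥ 4 vertices and tw(G) ≥ 3. Hence tw(G) = 3 exactly.

3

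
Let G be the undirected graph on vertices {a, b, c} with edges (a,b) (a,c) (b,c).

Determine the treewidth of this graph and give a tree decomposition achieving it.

Treewidth 2.
One such decomposition:
Bags: B1 = {a, b, c}
Tree: (single bag)

With just one bag of size 3, the width is 3 − 1 = 2, so tw(G) ≤ 2. For the lower bound, the 3 vertices {a, b, c} are pairwise adjacent, and any tree decomposition puts a clique entirely inside one bag — forcing width ≥ 2. Therefore the treewidth is 2.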